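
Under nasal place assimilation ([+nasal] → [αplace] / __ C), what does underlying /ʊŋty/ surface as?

[ʊnty]

/ŋ/ sits before the [+coronal] consonant /t/, so it takes on [+coronal] and surfaces as /n/. The rest of the form is unaffected: [ʊnty].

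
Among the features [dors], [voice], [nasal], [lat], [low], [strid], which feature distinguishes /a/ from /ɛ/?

/a/ (low unrounded vowel) and /ɛ/ (mid front unrounded lax vowel) agree on [+dorsal], [+voice], [−nasal], [−lateral], [−strident]. They differ on [low] (/a/ [+], /ɛ/ [−]).

[low]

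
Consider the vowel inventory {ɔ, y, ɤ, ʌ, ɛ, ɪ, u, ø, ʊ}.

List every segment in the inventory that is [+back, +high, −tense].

Checking each segment against [+back], [+high], [−tense]: /ʊ/ (high back rounded lax vowel) satisfies every feature; every other segment in the inventory fails at least one.

ʊ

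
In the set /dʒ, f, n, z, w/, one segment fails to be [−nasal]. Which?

Every segment except /n/ is [−nasal]. /n/ (alveolar nasal) is [+nasal], so it is the exception.

n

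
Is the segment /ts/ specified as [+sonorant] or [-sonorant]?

[-sonorant]

/ts/ is the voiceless alveolar affricate, hence [-sonorant].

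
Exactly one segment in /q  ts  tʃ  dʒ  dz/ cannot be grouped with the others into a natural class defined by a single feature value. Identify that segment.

The remaining segments after removing /q/ share [+delayed release]; /q/ (voiceless uvular stop) is [-delayed release]. For every other candidate removal, the leftover set fails to share any single feature value that the removed segment lacks.

q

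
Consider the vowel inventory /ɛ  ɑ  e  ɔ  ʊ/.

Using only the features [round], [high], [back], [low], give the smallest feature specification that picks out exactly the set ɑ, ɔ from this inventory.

The class [-high], [+back] has exactly /ɑ, ɔ/ as its extension in this inventory. No smaller conjunction from the listed features achieves this: [+back] alone would also admit /ʊ/; [-high] alone would also admit /ɛ, e/; and checking the remaining single features turns up none with this extension.

[-high, +back]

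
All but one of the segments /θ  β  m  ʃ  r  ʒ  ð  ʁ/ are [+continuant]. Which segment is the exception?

/m/ is the bilabial nasal, which is [−continuant]; the rest — /β, ʁ, ð, θ, ʃ, r, ʒ/ — are [+continuant].

m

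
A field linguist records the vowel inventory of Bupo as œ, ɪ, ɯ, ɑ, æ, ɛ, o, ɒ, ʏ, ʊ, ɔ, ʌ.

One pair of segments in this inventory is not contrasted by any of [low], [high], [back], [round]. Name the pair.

o, ɔ

On the given features, /o/ and /ɔ/ have an identical profile: [−low], [−high], [+back], [+round]. No other two segments in the inventory coincide on all 4 features. (They do differ in [tense], which is not among the given features.)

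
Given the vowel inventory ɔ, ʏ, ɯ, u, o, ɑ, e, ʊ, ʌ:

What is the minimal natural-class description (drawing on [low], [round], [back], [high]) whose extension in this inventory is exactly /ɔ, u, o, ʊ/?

Every target segment is [+back], [+round]; each remaining inventory member fails at least one of these. Each conjunct is needed — [+round] alone would also admit /ʏ/; [+back] alone would also admit /ɯ, ɑ, ʌ/ — and no other single listed feature has exactly this extension, so two is the minimum.

[+back, +round]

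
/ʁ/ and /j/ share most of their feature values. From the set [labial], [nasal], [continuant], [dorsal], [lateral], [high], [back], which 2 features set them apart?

[high], [back]

/ʁ/ (voiced uvular fricative) and /j/ (palatal glide) agree on [−labial], [−nasal], [+continuant], [+dorsal], [−lateral]. They differ on [high] (/ʁ/ [−], /j/ [+]), [back] (/ʁ/ [+], /j/ [−]).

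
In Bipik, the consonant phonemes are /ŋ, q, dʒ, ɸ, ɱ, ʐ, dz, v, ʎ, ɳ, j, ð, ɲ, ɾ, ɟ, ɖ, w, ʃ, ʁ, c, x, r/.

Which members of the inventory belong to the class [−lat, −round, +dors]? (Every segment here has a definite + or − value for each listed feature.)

Among the inventory, the [−lateral] segments are /ŋ, q, dʒ, ɸ, ɱ, ʐ, dz, v, ɳ, j, ð, ɲ, ɾ, ɟ, ɖ, w, ʃ, ʁ, c, x, r/.
Among these, [−round] gives /ŋ, q, dʒ, ɸ, ɱ, ʐ, dz, v, ɳ, j, ð, ɲ, ɾ, ɟ, ɖ, ʃ, ʁ, c, x, r/.
Intersecting with [+dorsal] leaves /ŋ, q, j, ɲ, ɟ, ʁ, c, x/.

ŋ, q, j, ɲ, ɟ, ʁ, c, x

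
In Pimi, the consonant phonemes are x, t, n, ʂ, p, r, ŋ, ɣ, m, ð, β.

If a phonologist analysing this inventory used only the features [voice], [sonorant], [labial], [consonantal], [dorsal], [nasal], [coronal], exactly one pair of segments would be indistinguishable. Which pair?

ʂ, t

On the given features, /ʂ/ and /t/ have an identical profile: [-voice], [-sonorant], [-labial], [+consonantal], [-dorsal], [-nasal], [+coronal]. No other two segments in the inventory coincide on all 7 features. (They do differ in [continuant], [strident] and [anterior], which are not among the given features.)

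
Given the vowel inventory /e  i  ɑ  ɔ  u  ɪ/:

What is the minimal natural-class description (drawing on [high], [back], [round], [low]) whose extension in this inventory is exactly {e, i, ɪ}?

[-back]

Every target segment is [-back] and no other inventory member is, so one feature is enough.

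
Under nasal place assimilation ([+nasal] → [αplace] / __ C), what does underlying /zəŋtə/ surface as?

[zəntə]

The only nasal preceding a consonant is /ŋ/ before /t/. /t/ is [+coronal], so /ŋ/ → /n/, giving [zəntə].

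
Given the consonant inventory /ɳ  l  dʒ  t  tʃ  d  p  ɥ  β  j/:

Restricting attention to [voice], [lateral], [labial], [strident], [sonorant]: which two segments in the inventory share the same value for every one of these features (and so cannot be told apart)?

/j/ (palatal glide) and /ɳ/ (retroflex nasal) are both [+voice], [−lateral], [−labial], [−strident], [+sonorant], so none of the listed features separates them. (They do differ in [nasal], [continuant] and [dorsal], which are not among the given features.) Every other pair in the inventory differs on at least one listed feature.

j, ɳ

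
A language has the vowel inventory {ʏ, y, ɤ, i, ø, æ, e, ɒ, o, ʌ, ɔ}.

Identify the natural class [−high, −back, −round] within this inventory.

The [−high] segments are /ɤ, ø, æ, e, ɒ, o, ʌ, ɔ/.
Among these, [−back] gives /ø, æ, e/.
Intersecting with [−round] leaves /æ, e/.

æ, e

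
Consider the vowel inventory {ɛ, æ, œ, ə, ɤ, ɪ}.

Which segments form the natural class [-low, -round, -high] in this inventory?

Among the inventory, the [-low] segments are /ɛ, œ, ə, ɤ, ɪ/.
Within that set, [-round] gives /ɛ, ə, ɤ, ɪ/.
Among these, [-high] leaves /ɛ, ə, ɤ/.

ɛ, ə, ɤ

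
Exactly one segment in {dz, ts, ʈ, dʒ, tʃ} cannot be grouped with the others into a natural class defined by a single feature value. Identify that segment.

ʈ

The remaining segments after removing /ʈ/ share [+delayed release]; /ʈ/ (voiceless retroflex stop) is [−delayed release]. For every other candidate removal, the leftover set fails to share any single feature value that the removed segment lacks.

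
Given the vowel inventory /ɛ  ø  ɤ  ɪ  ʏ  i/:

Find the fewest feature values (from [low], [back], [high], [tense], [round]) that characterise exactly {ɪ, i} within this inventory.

[+high, -round]

Every target segment is [+high], [-round]; each remaining inventory member fails at least one of these. Each conjunct is needed — [-round] alone would also admit /ɛ, ɤ/; [+high] alone would also admit /ʏ/ — and no other single listed feature has exactly this extension, so two is the minimum.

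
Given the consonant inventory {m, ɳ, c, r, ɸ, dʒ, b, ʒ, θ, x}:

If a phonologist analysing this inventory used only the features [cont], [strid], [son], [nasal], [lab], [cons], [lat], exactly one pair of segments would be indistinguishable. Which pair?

/x/ (voiceless velar fricative) and /θ/ (voiceless dental fricative) are both [+continuant], [-strident], [-sonorant], [-nasal], [-labial], [+consonantal], [-lateral], so none of the listed features separates them. (They do differ in [coronal] and [dorsal], which are not among the given features.) Every other pair in the inventory differs on at least one listed feature.

x, θ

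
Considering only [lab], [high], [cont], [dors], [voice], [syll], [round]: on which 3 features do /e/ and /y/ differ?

[labial], [round], [high]

The two segments share [+continuant], [+dorsal], [+voice], [+syllabic]. The only features from the list on which they differ: /e/ is [-labial] while /y/ is [+labial]; /e/ is [-round] while /y/ is [+round]; /e/ is [-high] while /y/ is [+high].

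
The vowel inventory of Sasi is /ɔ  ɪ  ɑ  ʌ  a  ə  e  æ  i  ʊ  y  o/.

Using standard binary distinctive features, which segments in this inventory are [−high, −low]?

Checking each segment against [−high], [−low]: /ɔ/ (mid back rounded lax vowel), /ʌ/ (mid back unrounded lax vowel), /ə/ (mid central vowel (schwa)), /e/ (mid front unrounded tense vowel), /o/ (mid back rounded tense vowel) satisfy every feature; every other segment in the inventory fails at least one.

ɔ, ʌ, ə, e, o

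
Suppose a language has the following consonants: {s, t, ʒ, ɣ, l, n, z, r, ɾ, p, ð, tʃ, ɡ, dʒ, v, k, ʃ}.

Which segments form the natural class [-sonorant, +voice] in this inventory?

ʒ, ɣ, z, ð, ɡ, dʒ, v

Checking each segment against [-sonorant], [+voice]: /ʒ/ (voiced postalveolar fricative), /ɣ/ (voiced velar fricative), /z/ (voiced alveolar fricative), /ð/ (voiced dental fricative), /ɡ/ (voiced velar stop), /dʒ/ (voiced postalveolar affricate), among others, satisfy every feature; every other segment in the inventory fails at least one.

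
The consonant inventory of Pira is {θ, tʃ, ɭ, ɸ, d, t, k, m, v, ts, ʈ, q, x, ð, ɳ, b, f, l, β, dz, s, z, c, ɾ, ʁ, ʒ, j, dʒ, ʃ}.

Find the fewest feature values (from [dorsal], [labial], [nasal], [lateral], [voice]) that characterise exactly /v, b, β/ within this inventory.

[+voice, -nasal, +labial]

The class [+voice], [-nasal], [+labial] has exactly /v, b, β/ as its extension in this inventory. No smaller conjunction from the listed features achieves this: [-nasal, +labial] alone would also admit /ɸ, f/; [+voice, +labial] alone would also admit /m/; [+voice, -nasal] alone would also admit /ɭ, d, ð, l, …/; and checking the remaining two-feature bundles turns up none with this extension.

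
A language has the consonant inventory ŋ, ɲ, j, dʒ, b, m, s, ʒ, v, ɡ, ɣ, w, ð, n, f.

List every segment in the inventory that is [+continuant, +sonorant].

Eliminate segments failing any feature: /ŋ, ɲ, dʒ, b, m, ɡ, n/ are [−continuant]; /s, ʒ, v, ɣ, ð, f/ are [−sonorant]. The remaining /j, w/ satisfy [+continuant], [+sonorant].

j, w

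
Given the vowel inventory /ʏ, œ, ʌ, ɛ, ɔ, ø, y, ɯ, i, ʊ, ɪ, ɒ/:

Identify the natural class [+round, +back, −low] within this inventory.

ɔ, ʊ

Eliminate segments failing any feature: /ʏ, œ, ø, y/ are [−back]; /ʌ, ɛ, ɯ, i, ɪ/ are [−round]; /ɒ/ is [+low]. The remaining /ɔ, ʊ/ satisfy [+round], [+back], [−low].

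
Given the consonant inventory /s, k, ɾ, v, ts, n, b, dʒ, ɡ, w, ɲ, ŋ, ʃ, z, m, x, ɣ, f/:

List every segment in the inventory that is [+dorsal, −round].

k, ɡ, ɲ, ŋ, x, ɣ

Eliminate segments failing any feature: /s, ɾ, v, ts, n, b, dʒ, ʃ, z, m, f/ are [−dorsal]; /w/ is [+round]. The remaining /k, ɡ, ɲ, ŋ, x, ɣ/ satisfy [+dorsal], [−round].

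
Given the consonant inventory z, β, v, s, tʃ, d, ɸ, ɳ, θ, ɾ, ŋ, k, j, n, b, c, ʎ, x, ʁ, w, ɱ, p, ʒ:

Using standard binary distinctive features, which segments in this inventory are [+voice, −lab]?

Checking each segment against [+voice], [−labial]: /z/ (voiced alveolar fricative), /d/ (voiced alveolar stop), /ɳ/ (retroflex nasal), /ɾ/ (alveolar tap), /ŋ/ (velar nasal), /j/ (palatal glide), among others, satisfy every feature; every other segment in the inventory fails at least one.

z, d, ɳ, ɾ, ŋ, j, n, ʎ, ʁ, ʒ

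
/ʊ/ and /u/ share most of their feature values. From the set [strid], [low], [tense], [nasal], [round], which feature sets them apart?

The two segments share [−strident], [−low], [−nasal], [+round]. The only feature from the list on which they differ: /ʊ/ is [−tense] while /u/ is [+tense].

[tense]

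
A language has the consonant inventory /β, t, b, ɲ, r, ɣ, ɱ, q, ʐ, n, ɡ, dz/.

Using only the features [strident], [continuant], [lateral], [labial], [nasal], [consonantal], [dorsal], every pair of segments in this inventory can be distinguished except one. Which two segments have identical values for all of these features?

q, ɡ

Both /q/ and /ɡ/ are [−strident], [−continuant], [−lateral], [−labial], [−nasal], [+consonantal], [+dorsal]. Since the list omits [voice] and [high] — which do distinguish the voiceless uvular stop from the voiced velar stop — this pair collapses; all other pairs remain distinct.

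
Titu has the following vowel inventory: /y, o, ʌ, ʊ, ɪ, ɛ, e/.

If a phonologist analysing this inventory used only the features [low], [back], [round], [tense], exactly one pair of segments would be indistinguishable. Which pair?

ɛ, ɪ

Both /ɛ/ and /ɪ/ are [-low], [-back], [-round], [-tense]. Since the list omits [high] — which does distinguish the mid front unrounded lax vowel from the high front unrounded lax vowel — this pair collapses; all other pairs remain distinct.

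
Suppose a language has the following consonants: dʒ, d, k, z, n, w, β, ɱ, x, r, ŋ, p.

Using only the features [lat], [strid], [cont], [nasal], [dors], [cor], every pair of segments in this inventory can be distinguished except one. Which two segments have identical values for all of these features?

/w/ (labial-velar glide) and /x/ (voiceless velar fricative) are both [-lateral], [-strident], [+continuant], [-nasal], [+dorsal], [-coronal], so none of the listed features separates them. (They do differ in [sonorant], [voice], [labial] and [round], which are not among the given features.) Every other pair in the inventory differs on at least one listed feature.

w, x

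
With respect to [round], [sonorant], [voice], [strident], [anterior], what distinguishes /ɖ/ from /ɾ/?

/ɖ/ is the voiced retroflex stop and /ɾ/ is the alveolar tap. Both are [-round], [+voice], [-strident]. /ɖ/ is [-sonorant] while /ɾ/ is [+sonorant]; /ɖ/ is [-anterior] while /ɾ/ is [+anterior], so the distinguishing features are [sonorant], [anterior].

[sonorant], [anterior]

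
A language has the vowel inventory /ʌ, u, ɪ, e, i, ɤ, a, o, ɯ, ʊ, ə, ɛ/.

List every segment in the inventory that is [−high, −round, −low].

Checking each segment against [−high], [−round], [−low]: /ʌ/ (mid back unrounded lax vowel), /e/ (mid front unrounded tense vowel), /ɤ/ (mid back unrounded tense vowel), /ə/ (mid central vowel (schwa)), /ɛ/ (mid front unrounded lax vowel) satisfy every feature; every other segment in the inventory fails at least one.

ʌ, e, ɤ, ə, ɛ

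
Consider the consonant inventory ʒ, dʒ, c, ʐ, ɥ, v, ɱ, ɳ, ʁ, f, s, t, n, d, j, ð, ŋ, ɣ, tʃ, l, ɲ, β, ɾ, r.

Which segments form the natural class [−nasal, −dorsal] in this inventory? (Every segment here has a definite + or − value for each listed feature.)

Eliminate segments failing any feature: /c, ɥ, ʁ, j, ɣ/ are [+dorsal]; /ɱ, ɳ, n, ŋ, ɲ/ are [+nasal]. The remaining /ʒ, dʒ, ʐ, v, f, s, t, d, ð, tʃ, l, β, ɾ, r/ satisfy [−nasal], [−dorsal].

ʒ, dʒ, ʐ, v, f, s, t, d, ð, tʃ, l, β, ɾ, r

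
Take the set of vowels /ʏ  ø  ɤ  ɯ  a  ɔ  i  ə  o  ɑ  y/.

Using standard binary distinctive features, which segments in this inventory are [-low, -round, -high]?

Among the inventory, the [-low] segments are /ʏ, ø, ɤ, ɯ, ɔ, i, ə, o, y/.
Intersecting with [-round] gives /ɤ, ɯ, i, ə/.
Within that set, [-high] leaves /ɤ, ə/.

ɤ, ə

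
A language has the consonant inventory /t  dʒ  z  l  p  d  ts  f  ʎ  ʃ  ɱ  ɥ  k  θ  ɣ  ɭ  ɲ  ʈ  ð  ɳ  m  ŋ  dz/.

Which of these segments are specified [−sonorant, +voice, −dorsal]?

First, the [−sonorant] segments are /t, dʒ, z, p, d, ts, f, ʃ, k, θ, ɣ, ʈ, ð, dz/.
Of those, [+voice] gives /dʒ, z, d, ɣ, ð, dz/.
Intersecting with [−dorsal] leaves /dʒ, z, d, ð, dz/.

dʒ, z, d, ð, dz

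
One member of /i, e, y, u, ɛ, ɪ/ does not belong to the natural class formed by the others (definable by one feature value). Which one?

u

/y, ɪ, i, e, ɛ/ are all [-back], but /u/ (high back rounded tense vowel) is [+back]. No other single segment can be removed to leave a set sharing one feature value that the removed segment lacks, so /u/ is the odd one out.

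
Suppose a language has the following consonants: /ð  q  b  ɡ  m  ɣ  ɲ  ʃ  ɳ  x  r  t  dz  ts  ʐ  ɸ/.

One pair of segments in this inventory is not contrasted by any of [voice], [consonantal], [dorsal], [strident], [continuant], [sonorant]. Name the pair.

/m/ (bilabial nasal) and /ɳ/ (retroflex nasal) are both [+voice], [+consonantal], [-dorsal], [-strident], [-continuant], [+sonorant], so none of the listed features separates them. (They do differ in [labial] and [coronal], which are not among the given features.) Every other pair in the inventory differs on at least one listed feature.

m, ɳ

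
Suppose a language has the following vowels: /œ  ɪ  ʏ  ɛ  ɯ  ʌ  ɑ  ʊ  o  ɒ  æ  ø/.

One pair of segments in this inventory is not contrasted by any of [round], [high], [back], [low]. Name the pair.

œ, ø

/œ/ (mid front rounded lax vowel) and /ø/ (mid front rounded tense vowel) are both [+round], [-high], [-back], [-low], so none of the listed features separates them. (They do differ in [tense], which is not among the given features.) Every other pair in the inventory differs on at least one listed feature.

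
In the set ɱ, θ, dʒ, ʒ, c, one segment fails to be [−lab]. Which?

ɱ

/ɱ/ is the labiodental nasal, which is [+labial]; the rest — /θ, ʒ, dʒ, c/ — are [−labial].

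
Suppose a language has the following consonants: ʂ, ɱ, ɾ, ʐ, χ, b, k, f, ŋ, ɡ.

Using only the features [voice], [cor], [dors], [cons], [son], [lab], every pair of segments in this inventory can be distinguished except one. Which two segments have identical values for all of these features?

On the given features, /χ/ and /k/ have an identical profile: [-voice], [-coronal], [+dorsal], [+consonantal], [-sonorant], [-labial]. No other two segments in the inventory coincide on all 6 features. (They do differ in [continuant] and [high], which are not among the given features.)

χ, k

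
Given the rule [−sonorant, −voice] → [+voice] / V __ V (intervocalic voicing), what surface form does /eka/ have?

[eɡa]

Only /k/ occurs between two vowels (/e/ __ /a/) and matches the structural description. It is a voiceless velar stop, so [−sonorant, −voice] holds; changing it to [+voice] with all other features held fixed yields /ɡ/ (voiced velar stop). No other segment meets both the structural description and the environment, so the output is [eɡa].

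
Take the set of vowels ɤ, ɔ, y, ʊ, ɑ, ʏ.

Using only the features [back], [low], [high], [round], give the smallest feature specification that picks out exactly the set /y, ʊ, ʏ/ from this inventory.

Every target segment is [+high] and no other inventory member is, so one feature is enough.

[+high]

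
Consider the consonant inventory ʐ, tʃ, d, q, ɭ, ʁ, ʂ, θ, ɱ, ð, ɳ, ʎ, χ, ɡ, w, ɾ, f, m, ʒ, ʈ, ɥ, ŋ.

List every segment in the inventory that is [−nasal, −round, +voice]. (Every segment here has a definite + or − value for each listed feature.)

ʐ, d, ɭ, ʁ, ð, ʎ, ɡ, ɾ, ʒ

First, the [−nasal] segments are /ʐ, tʃ, d, q, ɭ, ʁ, ʂ, θ, ð, ʎ, χ, ɡ, w, ɾ, f, ʒ, ʈ, ɥ/.
Then [−round] gives /ʐ, tʃ, d, q, ɭ, ʁ, ʂ, θ, ð, ʎ, χ, ɡ, ɾ, f, ʒ, ʈ/.
Then [+voice] leaves /ʐ, d, ɭ, ʁ, ð, ʎ, ɡ, ɾ, ʒ/.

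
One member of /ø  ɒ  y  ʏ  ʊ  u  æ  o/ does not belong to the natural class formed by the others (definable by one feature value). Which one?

[round] groups all but one: /y, ʏ, ʊ, u, ø, o, ɒ/ share [+round] while /æ/ (low front unrounded vowel) alone is [-round]. Removing any other segment would not leave a single-feature class that excludes it.

æ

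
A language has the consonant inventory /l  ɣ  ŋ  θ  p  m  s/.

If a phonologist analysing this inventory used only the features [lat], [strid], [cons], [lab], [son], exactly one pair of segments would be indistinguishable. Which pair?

On the given features, /ɣ/ and /θ/ have an identical profile: [−lateral], [−strident], [+consonantal], [−labial], [−sonorant]. No other two segments in the inventory coincide on all 5 features. (They do differ in [voice], [coronal] and [dorsal], which are not among the given features.)

ɣ, θ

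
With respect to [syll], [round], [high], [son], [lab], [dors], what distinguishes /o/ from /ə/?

[labial], [round]

The two segments share [+syllabic], [−high], [+sonorant], [+dorsal]. The only features from the list on which they differ: /o/ is [+labial] while /ə/ is [−labial]; /o/ is [+round] while /ə/ is [−round].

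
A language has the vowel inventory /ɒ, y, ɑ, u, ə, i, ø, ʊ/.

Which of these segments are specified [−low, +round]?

Checking each segment against [−low], [+round]: /y/ (high front rounded tense vowel), /u/ (high back rounded tense vowel), /ø/ (mid front rounded tense vowel), /ʊ/ (high back rounded lax vowel) satisfy every feature; every other segment in the inventory fails at least one.

y, u, ø, ʊ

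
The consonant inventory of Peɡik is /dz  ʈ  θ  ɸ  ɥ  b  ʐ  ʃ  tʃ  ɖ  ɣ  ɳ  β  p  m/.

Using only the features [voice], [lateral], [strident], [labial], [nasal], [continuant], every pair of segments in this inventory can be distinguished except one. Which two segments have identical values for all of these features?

Both /ɥ/ and /β/ are [+voice], [−lateral], [−strident], [+labial], [−nasal], [+continuant]. Since the list omits [sonorant], [round] and [dorsal] — which do distinguish the labial-palatal glide from the voiced bilabial fricative — this pair collapses; all other pairs remain distinct.

ɥ, β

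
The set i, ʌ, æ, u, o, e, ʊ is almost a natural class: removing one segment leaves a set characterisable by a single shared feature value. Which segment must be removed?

[low] groups all but one: /o, ʌ, ʊ, e, i, u/ share [−low] while /æ/ (low front unrounded vowel) alone is [+low]. Removing any other segment would not leave a single-feature class that excludes it.

æ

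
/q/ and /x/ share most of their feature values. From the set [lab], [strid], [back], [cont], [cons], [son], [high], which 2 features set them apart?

/q/ is the voiceless uvular stop and /x/ is the voiceless velar fricative. Both are [-labial], [-strident], [+back], [+consonantal], [-sonorant]. /q/ is [-continuant] while /x/ is [+continuant]; /q/ is [-high] while /x/ is [+high], so the distinguishing features are [continuant], [high].

[continuant], [high]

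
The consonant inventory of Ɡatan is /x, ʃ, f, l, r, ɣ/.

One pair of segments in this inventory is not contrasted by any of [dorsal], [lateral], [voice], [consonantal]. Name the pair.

f, ʃ

On the given features, /f/ and /ʃ/ have an identical profile: [-dorsal], [-lateral], [-voice], [+consonantal]. No other two segments in the inventory coincide on all 4 features. (They do differ in [labial] and [coronal], which are not among the given features.)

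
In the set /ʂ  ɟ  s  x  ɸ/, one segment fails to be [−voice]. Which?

ɟ

Every segment except /ɟ/ is [−voice]. /ɟ/ (voiced palatal stop) is [+voice], so it is the exception.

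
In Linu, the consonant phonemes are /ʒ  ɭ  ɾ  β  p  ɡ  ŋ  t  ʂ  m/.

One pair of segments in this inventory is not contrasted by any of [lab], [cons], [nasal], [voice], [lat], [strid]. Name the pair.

ɡ, ɾ

Both /ɡ/ and /ɾ/ are [-labial], [+consonantal], [-nasal], [+voice], [-lateral], [-strident]. Since the list omits [sonorant], [coronal] and [dorsal] — which do distinguish the voiced velar stop from the alveolar tap — this pair collapses; all other pairs remain distinct.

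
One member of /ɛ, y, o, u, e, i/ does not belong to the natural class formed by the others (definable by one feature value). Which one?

ɛ

/y, i, o, e, u/ are all [+tense], but /ɛ/ (mid front unrounded lax vowel) is [-tense]. No other single segment can be removed to leave a set sharing one feature value that the removed segment lacks, so /ɛ/ is the odd one out.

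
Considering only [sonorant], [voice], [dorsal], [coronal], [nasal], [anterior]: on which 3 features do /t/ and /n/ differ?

[sonorant], [voice], [nasal]

The two segments share [−dorsal], [+coronal], [+anterior]. The only features from the list on which they differ: /t/ is [−sonorant] while /n/ is [+sonorant]; /t/ is [−voice] while /n/ is [+voice]; /t/ is [−nasal] while /n/ is [+nasal].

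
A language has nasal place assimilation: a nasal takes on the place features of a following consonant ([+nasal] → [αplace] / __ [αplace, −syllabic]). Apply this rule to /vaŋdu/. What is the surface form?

/ŋ/ sits before the [+coronal] consonant /d/, so it takes on [+coronal] and surfaces as /n/. The rest of the form is unaffected: [vandu].

[vandu]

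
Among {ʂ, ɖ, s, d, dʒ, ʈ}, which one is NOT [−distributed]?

dʒ

/ʈ, d, ʂ, ɖ, s/ are all [−distributed]; /dʒ/ (voiced postalveolar affricate) is [+distributed].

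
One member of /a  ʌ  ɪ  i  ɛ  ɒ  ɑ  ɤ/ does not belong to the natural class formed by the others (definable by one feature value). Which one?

The remaining segments after removing /ɒ/ share [−round]; /ɒ/ (low back rounded vowel) is [+round]. For every other candidate removal, the leftover set fails to share any single feature value that the removed segment lacks.

ɒ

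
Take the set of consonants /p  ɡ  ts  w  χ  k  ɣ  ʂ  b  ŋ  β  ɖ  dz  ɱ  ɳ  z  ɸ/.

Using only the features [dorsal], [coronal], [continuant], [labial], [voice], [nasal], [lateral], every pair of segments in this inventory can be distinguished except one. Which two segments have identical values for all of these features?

Both /dz/ and /ɖ/ are [−dorsal], [+coronal], [−continuant], [−labial], [+voice], [−nasal], [−lateral]. Since the list omits [strident], [delayed release] and [anterior] — which do distinguish the voiced alveolar affricate from the voiced retroflex stop — this pair collapses; all other pairs remain distinct.

dz, ɖ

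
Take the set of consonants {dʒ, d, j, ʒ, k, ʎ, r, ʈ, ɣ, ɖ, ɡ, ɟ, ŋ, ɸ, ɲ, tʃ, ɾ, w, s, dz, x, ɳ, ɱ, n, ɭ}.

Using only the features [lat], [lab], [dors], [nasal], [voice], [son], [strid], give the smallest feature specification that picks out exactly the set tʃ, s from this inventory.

[−voice, +strid]

/tʃ, s/ are all [−voice], [+strident], and no other segment in the inventory matches both values. Dropping any one of them over-generates: [+strident] alone would also admit /dʒ, ʒ, dz/; [−voice] alone would also admit /k, ʈ, ɸ, x/. No other single listed feature picks out exactly this set either, so fewer than two features will not do.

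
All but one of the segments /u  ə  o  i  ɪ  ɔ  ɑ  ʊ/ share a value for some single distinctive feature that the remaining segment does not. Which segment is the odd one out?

ɑ

/o, i, ɔ, ɪ, u, ʊ, ə/ are all [−low], but /ɑ/ (low back unrounded vowel) is [+low]. No other single segment can be removed to leave a set sharing one feature value that the removed segment lacks, so /ɑ/ is the odd one out.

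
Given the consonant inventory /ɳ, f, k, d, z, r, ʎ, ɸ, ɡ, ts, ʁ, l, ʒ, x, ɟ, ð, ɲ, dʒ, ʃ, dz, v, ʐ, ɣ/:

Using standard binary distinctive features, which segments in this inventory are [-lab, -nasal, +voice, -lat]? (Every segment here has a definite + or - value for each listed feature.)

d, z, r, ɡ, ʁ, ʒ, ɟ, ð, dʒ, dz, ʐ, ɣ

Eliminate segments failing any feature: /ɳ, ɲ/ are [+nasal]; /f, ɸ, v/ are [+labial]; /k, ts, x, ʃ/ are [-voice]; /ʎ, l/ are [+lateral]. The remaining /d, z, r, ɡ, ʁ, ʒ, ɟ, ð, dʒ, dz, ʐ, ɣ/ satisfy [-labial], [-nasal], [+voice], [-lateral].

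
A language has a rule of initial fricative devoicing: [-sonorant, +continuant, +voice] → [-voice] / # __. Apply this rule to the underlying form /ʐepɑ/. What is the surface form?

/ʐ/ satisfies [-sonorant, +continuant, +voice] and sits in # __. The [-voice] counterpart of the voiced retroflex fricative is /ʂ/. Other segments in /ʐepɑ/ either fail the structural description or are not in the environment, so the surface form is [ʂepɑ].

[ʂepɑ]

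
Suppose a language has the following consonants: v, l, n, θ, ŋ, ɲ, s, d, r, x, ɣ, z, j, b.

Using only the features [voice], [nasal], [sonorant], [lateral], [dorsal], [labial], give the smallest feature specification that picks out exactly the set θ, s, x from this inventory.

[-voice]

Every target segment is [-voice] and no other inventory member is, so one feature is enough.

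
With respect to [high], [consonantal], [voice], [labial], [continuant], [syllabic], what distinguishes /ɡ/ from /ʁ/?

The two segments share [+consonantal], [+voice], [−labial], [−syllabic]. The only features from the list on which they differ: /ɡ/ is [−continuant] while /ʁ/ is [+continuant]; /ɡ/ is [+high] while /ʁ/ is [−high].

[continuant], [high]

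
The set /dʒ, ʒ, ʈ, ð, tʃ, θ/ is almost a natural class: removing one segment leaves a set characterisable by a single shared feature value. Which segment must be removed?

/dʒ, θ, ð, tʃ, ʒ/ are all [+distributed], but /ʈ/ (voiceless retroflex stop) is [-distributed]. No other single segment can be removed to leave a set sharing one feature value that the removed segment lacks, so /ʈ/ is the odd one out.

ʈ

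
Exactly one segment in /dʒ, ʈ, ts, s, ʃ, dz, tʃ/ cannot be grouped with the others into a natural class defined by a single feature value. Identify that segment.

The remaining segments after removing /ʈ/ share [+strident]; /ʈ/ (voiceless retroflex stop) is [−strident]. For every other candidate removal, the leftover set fails to share any single feature value that the removed segment lacks.

ʈ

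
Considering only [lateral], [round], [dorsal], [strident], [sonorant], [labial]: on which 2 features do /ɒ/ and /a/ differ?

[labial], [round]

/ɒ/ (low back rounded vowel) and /a/ (low unrounded vowel) agree on [−lateral], [+dorsal], [−strident], [+sonorant]. They differ on [labial] (/ɒ/ [+], /a/ [−]), [round] (/ɒ/ [+], /a/ [−]).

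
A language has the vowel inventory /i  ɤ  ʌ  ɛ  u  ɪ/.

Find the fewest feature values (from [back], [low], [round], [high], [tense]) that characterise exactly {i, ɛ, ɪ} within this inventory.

/i, ɛ, ɪ/ are exactly the [-back] segments in the inventory, so a single feature suffices.

[-back]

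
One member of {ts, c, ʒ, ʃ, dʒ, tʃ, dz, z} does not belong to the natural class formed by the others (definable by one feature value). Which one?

[strident] (equivalently [dorsal]) groups all but one: /dʒ, ʃ, ts, dz, ʒ, tʃ, z/ share [+strident] while /c/ (voiceless palatal stop) alone is [−strident]. Removing any other segment would not leave a single-feature class that excludes it.

c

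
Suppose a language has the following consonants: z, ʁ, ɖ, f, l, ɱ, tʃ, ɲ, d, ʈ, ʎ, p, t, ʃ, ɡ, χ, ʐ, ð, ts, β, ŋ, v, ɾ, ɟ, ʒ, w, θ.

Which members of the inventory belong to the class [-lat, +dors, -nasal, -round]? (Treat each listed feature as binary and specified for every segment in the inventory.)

Eliminate segments failing any feature: /z, ɖ, f, ɱ, tʃ, d, ʈ, p, t, ʃ, ʐ, ð, ts, β, v, ɾ, ʒ, θ/ are [-dorsal]; /l, ʎ/ are [+lateral]; /ɲ, ŋ/ are [+nasal]; /w/ is [+round]. The remaining /ʁ, ɡ, χ, ɟ/ satisfy [-lateral], [+dorsal], [-nasal], [-round].

ʁ, ɡ, χ, ɟ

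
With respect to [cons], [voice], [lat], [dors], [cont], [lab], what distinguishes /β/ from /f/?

[voice]

The two segments share [+consonantal], [-lateral], [-dorsal], [+continuant], [+labial]. The only feature from the list on which they differ: /β/ is [+voice] while /f/ is [-voice].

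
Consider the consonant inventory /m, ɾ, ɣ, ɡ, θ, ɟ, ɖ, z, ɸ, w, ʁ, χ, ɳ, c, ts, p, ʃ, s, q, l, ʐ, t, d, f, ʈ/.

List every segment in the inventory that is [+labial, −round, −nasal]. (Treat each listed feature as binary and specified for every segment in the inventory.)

ɸ, p, f

Among the inventory, the [+labial] segments are /m, ɸ, w, p, f/.
Among these, [−round] gives /m, ɸ, p, f/.
Of those, [−nasal] leaves /ɸ, p, f/.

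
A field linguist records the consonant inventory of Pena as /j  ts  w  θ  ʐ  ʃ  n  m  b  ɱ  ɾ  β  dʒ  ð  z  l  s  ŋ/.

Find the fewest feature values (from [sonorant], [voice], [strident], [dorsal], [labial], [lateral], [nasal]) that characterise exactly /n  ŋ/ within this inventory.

Every target segment is [+nasal], [-labial]; each remaining inventory member fails at least one of these. Each conjunct is needed — [-labial] alone would also admit /j, ts, θ, ʐ, …/; [+nasal] alone would also admit /m, ɱ/ — and no other single listed feature has exactly this extension, so two is the minimum.

[+nasal, -labial]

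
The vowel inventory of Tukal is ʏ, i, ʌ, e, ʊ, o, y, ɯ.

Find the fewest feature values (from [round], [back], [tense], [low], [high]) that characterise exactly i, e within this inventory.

Every target segment is [−back], [−round]; each remaining inventory member fails at least one of these. Each conjunct is needed — [−round] alone would also admit /ʌ, ɯ/; [−back] alone would also admit /ʏ, y/ — and no other single listed feature has exactly this extension, so two is the minimum.

[−back, −round]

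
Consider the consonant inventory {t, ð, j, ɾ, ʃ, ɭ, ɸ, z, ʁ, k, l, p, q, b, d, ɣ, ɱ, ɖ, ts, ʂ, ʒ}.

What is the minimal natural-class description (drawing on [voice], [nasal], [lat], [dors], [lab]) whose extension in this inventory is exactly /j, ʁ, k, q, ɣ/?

The target set is precisely the extension of [+dorsal] in this inventory.

[+dors]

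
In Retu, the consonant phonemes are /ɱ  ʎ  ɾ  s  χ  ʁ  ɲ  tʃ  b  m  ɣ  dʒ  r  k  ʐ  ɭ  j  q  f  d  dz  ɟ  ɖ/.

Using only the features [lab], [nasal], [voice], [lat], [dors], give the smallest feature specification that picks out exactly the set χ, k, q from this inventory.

[−voice, +dors]

The class [−voice], [+dorsal] has exactly /χ, k, q/ as its extension in this inventory. No smaller conjunction from the listed features achieves this: [+dorsal] alone would also admit /ʎ, ʁ, ɲ, ɣ, …/; [−voice] alone would also admit /s, tʃ, f/; and checking the remaining single features turns up none with this extension.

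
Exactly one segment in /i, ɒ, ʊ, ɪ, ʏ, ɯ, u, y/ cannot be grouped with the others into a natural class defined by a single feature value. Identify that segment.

[high] (equivalently [low]) groups all but one: /i, u, y, ɪ, ʏ, ɯ, ʊ/ share [+high] while /ɒ/ (low back rounded vowel) alone is [-high]. Removing any other segment would not leave a single-feature class that excludes it.

ɒ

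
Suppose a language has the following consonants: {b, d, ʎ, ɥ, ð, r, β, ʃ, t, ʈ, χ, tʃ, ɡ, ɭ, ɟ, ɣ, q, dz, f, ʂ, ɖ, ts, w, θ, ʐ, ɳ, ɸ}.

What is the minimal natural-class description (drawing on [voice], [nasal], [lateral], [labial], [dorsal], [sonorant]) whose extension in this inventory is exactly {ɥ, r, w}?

/ɥ, r, w/ are all [+sonorant], [-nasal], [-lateral], and no other segment in the inventory matches all three values. Dropping any one of them over-generates: [-nasal, -lateral] alone would also admit /b, d, ð, β, …/; [+sonorant, -lateral] alone would also admit /ɳ/; [+sonorant, -nasal] alone would also admit /ʎ, ɭ/. No other combination of two listed features picks out exactly this set either, so fewer than three features will not do.

[+sonorant, -nasal, -lateral]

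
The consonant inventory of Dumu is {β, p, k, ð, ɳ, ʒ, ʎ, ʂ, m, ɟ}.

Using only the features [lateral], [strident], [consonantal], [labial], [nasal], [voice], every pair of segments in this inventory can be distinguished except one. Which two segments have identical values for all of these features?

Both /ɟ/ and /ð/ are [-lateral], [-strident], [+consonantal], [-labial], [-nasal], [+voice]. Since the list omits [continuant] and [dorsal] — which do distinguish the voiced palatal stop from the voiced dental fricative — this pair collapses; all other pairs remain distinct.

ɟ, ð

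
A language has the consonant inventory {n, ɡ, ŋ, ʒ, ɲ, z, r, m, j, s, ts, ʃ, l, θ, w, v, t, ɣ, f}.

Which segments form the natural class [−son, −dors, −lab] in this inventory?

ʒ, z, s, ts, ʃ, θ, t

Among the inventory, the [−sonorant] segments are /ɡ, ʒ, z, s, ts, ʃ, θ, v, t, ɣ, f/.
Intersecting with [−dorsal] gives /ʒ, z, s, ts, ʃ, θ, v, t, f/.
Of those, [−labial] leaves /ʒ, z, s, ts, ʃ, θ, t/.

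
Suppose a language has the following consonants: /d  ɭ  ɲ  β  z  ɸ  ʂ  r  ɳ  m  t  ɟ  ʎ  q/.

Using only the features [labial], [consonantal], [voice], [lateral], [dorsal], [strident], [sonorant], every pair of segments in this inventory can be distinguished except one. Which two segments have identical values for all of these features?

On the given features, /ɳ/ and /r/ have an identical profile: [−labial], [+consonantal], [+voice], [−lateral], [−dorsal], [−strident], [+sonorant]. No other two segments in the inventory coincide on all 7 features. (They do differ in [nasal], [continuant] and [anterior], which are not among the given features.)

ɳ, r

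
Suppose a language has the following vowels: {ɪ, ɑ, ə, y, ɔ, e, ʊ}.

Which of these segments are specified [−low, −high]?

The [−low] segments are /ɪ, ə, y, ɔ, e, ʊ/.
Of those, [−high] leaves /ə, ɔ, e/.

ə, ɔ, e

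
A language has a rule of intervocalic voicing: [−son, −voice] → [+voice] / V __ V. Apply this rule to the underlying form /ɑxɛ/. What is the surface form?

/x/ satisfies [−son, −voice] and sits in V __ V. The [+voice] counterpart of the voiceless velar fricative is /ɣ/. Other segments in /ɑxɛ/ either fail the structural description or are not in the environment, so the surface form is [ɑɣɛ].

[ɑɣɛ]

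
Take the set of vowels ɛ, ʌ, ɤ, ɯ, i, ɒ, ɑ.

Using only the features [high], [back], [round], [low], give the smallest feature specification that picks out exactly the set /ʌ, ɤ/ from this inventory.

The class [-high], [-low], [+back] has exactly /ʌ, ɤ/ as its extension in this inventory. No smaller conjunction from the listed features achieves this: [-low, +back] alone would also admit /ɯ/; [-high, +back] alone would also admit /ɒ, ɑ/; [-high, -low] alone would also admit /ɛ/; and checking the remaining two-feature bundles turns up none with this extension.

[-high, -low, +back]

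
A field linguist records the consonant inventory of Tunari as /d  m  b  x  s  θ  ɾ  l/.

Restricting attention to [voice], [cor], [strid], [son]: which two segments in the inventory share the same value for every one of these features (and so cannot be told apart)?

Both /l/ and /ɾ/ are [+voice], [+coronal], [−strident], [+sonorant]. Since the list omits [lateral] — which does distinguish the alveolar lateral approximant from the alveolar tap — this pair collapses; all other pairs remain distinct.

l, ɾ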